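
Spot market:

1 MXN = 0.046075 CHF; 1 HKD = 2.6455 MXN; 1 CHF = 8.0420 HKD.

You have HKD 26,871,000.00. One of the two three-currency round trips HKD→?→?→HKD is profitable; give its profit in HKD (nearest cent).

Profit: HKD 541,374.12

Profitable loop is HKD → CHF → MXN → HKD:
HKD 26,871,000.00 ÷ 8.0420 = CHF 3,341,333.00
CHF 3,341,333.00 ÷ 0.046075 = MXN 72,519,435.74
MXN 72,519,435.74 ÷ 2.6455 = HKD 27,412,374.12
Profit = HKD 27,412,374.12 − HKD 26,871,000.00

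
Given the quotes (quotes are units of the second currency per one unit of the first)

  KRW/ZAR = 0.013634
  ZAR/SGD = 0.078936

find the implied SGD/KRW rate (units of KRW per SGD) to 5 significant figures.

1 SGD ÷ 0.078936 = 12.6685 ZAR
12.6685 ZAR ÷ 0.013634 = 929.184 KRW

SGD/KRW = 929.18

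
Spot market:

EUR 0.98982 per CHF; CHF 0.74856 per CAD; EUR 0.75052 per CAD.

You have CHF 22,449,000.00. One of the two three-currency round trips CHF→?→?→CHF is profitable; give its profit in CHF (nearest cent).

Profitable loop is CHF → CAD → EUR → CHF:
CHF 22,449,000.00 ÷ 0.74856 = CAD 29,989,579.99
CAD 29,989,579.99 × 0.75052 = EUR 22,507,779.58
EUR 22,507,779.58 ÷ 0.98982 = CHF 22,739,265.30
Profit = CHF 22,739,265.30 − CHF 22,449,000.00

Profit: CHF 290,265.30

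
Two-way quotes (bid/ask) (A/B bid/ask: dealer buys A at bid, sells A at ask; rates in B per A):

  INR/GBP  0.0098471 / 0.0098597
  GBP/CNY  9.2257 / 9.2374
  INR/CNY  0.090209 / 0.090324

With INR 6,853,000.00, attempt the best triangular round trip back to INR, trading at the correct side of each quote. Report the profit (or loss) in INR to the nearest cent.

Net profit: INR 39,634.45

Best loop INR → GBP → CNY → INR:
INR 6,853,000.00 × 0.0098471 (sell INR at bid) = GBP 67,482.18
GBP 67,482.18 × 9.2257 (sell GBP at bid) = CNY 622,570.31
CNY 622,570.31 ÷ 0.090324 (buy INR at ask) = INR 6,892,634.45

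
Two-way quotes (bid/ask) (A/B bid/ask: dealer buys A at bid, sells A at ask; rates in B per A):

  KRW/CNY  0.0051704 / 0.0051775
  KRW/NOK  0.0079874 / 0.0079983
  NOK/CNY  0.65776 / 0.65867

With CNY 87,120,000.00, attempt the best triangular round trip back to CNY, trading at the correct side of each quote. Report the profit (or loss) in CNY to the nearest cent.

Best loop CNY → KRW → NOK → CNY:
CNY 87,120,000.00 ÷ 0.0051775 (buy KRW at ask) = KRW 16,826,653,790
KRW 16,826,653,790 × 0.0079874 (sell KRW at bid) = NOK 134,401,214.49
NOK 134,401,214.49 × 0.65776 (sell NOK at bid) = CNY 88,403,742.84

Net profit: CNY 1,283,742.84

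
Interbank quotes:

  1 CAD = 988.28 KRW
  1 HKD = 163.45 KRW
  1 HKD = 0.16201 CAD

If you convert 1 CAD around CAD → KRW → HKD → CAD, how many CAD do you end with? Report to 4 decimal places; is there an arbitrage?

Around CAD → KRW → HKD → CAD: 1 × 988.28 ÷ 163.45 × 0.16201 = 0.979573
Product < 1; profitable direction is CAD → HKD → KRW → CAD.

0.9796 (arbitrage exists)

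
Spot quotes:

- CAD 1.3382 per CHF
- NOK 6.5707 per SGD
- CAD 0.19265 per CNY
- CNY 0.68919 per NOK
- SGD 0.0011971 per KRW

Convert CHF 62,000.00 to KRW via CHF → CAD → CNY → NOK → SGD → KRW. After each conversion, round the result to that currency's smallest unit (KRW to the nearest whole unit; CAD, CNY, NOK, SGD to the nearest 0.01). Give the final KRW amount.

KRW 79,444,282

CHF 62,000.00 × 1.3382 = CAD 82,968.40
CAD 82,968.40 ÷ 0.19265 = CNY 430,669.09
CNY 430,669.09 ÷ 0.68919 = NOK 624,891.67
NOK 624,891.67 ÷ 6.5707 = SGD 95,102.75
SGD 95,102.75 ÷ 0.0011971 = KRW 79,444,282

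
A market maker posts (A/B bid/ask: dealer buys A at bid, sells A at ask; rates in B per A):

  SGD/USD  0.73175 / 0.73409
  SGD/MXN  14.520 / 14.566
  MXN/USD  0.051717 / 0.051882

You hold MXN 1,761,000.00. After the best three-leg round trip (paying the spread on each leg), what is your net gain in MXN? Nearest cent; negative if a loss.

Net profit: MXN 40,399.30

Best loop MXN → USD → SGD → MXN:
MXN 1,761,000.00 × 0.051717 (sell MXN at bid) = USD 91,073.64
USD 91,073.64 ÷ 0.73409 (buy SGD at ask) = SGD 124,063.31
SGD 124,063.31 × 14.520 (sell SGD at bid) = MXN 1,801,399.30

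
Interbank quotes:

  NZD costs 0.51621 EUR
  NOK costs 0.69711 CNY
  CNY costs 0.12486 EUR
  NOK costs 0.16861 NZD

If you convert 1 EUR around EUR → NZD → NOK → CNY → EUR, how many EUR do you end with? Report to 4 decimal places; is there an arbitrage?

Around EUR → NZD → NOK → CNY → EUR: 1 ÷ 0.51621 ÷ 0.16861 × 0.69711 × 0.12486 = 1.000034
Product ≈ 1 (deviation 0.003%, within rounding noise).

1.0000 (no arbitrage)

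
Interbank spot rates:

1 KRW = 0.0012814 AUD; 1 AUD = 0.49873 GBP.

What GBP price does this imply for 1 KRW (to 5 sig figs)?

1 KRW × 0.0012814 = 0.0012814 AUD
0.0012814 AUD × 0.49873 = 0.000639073 GBP

KRW/GBP = 0.00063907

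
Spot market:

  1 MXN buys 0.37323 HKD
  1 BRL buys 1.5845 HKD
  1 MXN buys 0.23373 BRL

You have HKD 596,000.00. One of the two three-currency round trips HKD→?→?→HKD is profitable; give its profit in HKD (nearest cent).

Profit: HKD 4,642.56

Profitable loop is HKD → BRL → MXN → HKD:
HKD 596,000.00 ÷ 1.5845 = BRL 376,143.89
BRL 376,143.89 ÷ 0.23373 = MXN 1,609,309.43
MXN 1,609,309.43 × 0.37323 = HKD 600,642.56
Profit = HKD 600,642.56 − HKD 596,000.00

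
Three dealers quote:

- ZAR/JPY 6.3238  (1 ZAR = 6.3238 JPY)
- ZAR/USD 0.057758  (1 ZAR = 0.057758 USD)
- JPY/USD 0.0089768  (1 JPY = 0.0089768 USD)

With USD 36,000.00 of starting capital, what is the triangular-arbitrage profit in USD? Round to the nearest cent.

Profitable loop is USD → JPY → ZAR → USD:
USD 36,000.00 ÷ 0.0089768 = JPY 4,010,338
JPY 4,010,338 ÷ 6.3238 = ZAR 634,165.81
ZAR 634,165.81 × 0.057758 = USD 36,628.15
Profit = USD 36,628.15 − USD 36,000.00

Profit: USD 628.15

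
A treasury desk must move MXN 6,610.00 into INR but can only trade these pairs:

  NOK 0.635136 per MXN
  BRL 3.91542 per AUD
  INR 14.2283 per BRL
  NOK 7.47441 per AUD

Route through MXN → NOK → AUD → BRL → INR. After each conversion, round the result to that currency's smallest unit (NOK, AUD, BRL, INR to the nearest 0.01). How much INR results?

MXN 6,610.00 × 0.635136 = NOK 4,198.25
NOK 4,198.25 ÷ 7.47441 = AUD 561.68
AUD 561.68 × 3.91542 = BRL 2,199.21
BRL 2,199.21 × 14.2283 = INR 31,291.02

INR 31,291.02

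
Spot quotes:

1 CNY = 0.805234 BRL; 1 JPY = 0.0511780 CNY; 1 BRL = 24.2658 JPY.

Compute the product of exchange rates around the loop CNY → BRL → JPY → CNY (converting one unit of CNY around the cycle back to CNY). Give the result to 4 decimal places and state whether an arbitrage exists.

Around CNY → BRL → JPY → CNY: 1 × 0.805234 × 24.2658 × 0.0511780 = 1.000000
Product ≈ 1 (deviation 0.000%, within rounding noise).

1.0000 (no arbitrage)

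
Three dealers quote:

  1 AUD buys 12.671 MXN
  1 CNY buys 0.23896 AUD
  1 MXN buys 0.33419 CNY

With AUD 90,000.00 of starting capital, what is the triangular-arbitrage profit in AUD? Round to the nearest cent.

Profit: AUD 1,069.31

Profitable loop is AUD → MXN → CNY → AUD:
AUD 90,000.00 × 12.671 = MXN 1,140,390.00
MXN 1,140,390.00 × 0.33419 = CNY 381,106.93
CNY 381,106.93 × 0.23896 = AUD 91,069.31
Profit = AUD 91,069.31 − AUD 90,000.00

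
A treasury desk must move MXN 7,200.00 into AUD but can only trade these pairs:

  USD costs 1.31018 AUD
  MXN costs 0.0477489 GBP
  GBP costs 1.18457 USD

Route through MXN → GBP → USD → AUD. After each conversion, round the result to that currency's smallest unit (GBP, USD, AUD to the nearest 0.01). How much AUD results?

AUD 533.56

MXN 7,200.00 × 0.0477489 = GBP 343.79
GBP 343.79 × 1.18457 = USD 407.24
USD 407.24 × 1.31018 = AUD 533.56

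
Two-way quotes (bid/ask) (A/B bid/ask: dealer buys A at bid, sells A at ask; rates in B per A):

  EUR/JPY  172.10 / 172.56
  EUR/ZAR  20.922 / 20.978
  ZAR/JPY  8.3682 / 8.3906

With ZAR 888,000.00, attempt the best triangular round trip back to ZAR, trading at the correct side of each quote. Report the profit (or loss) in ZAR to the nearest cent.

Best loop ZAR → JPY → EUR → ZAR:
ZAR 888,000.00 × 8.3682 (sell ZAR at bid) = JPY 7,430,962
JPY 7,430,962 ÷ 172.56 (buy EUR at ask) = EUR 43,063.06
EUR 43,063.06 × 20.922 (sell EUR at bid) = ZAR 900,965.34

Net profit: ZAR 12,965.34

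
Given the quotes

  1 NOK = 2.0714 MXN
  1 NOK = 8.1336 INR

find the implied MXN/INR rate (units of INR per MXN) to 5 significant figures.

MXN/INR = 3.9266

1 MXN ÷ 2.0714 = 0.482765 NOK
0.482765 NOK × 8.1336 = 3.92662 INR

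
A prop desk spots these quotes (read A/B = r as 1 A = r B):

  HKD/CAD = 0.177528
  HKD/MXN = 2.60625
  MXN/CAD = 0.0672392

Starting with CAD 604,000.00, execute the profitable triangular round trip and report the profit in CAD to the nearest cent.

Profitable loop is CAD → MXN → HKD → CAD:
CAD 604,000.00 ÷ 0.0672392 = MXN 8,982,855.24
MXN 8,982,855.24 ÷ 2.60625 = HKD 3,446,659.08
HKD 3,446,659.08 × 0.177528 = CAD 611,878.49
Profit = CAD 611,878.49 − CAD 604,000.00

Profit: CAD 7,878.49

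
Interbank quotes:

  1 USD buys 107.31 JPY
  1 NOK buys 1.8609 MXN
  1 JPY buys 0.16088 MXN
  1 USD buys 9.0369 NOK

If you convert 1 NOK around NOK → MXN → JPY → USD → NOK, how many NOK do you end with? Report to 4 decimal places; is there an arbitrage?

Around NOK → MXN → JPY → USD → NOK: 1 × 1.8609 ÷ 0.16088 ÷ 107.31 × 9.0369 = 0.974093
Product < 1; profitable direction is NOK → USD → JPY → MXN → NOK.

0.9741 (arbitrage exists)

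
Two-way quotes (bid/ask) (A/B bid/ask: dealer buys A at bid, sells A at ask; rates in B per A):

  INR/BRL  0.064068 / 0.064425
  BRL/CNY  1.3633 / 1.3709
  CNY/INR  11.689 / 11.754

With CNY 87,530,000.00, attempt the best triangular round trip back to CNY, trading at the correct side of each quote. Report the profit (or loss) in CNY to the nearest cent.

Best loop CNY → INR → BRL → CNY:
CNY 87,530,000.00 × 11.689 (sell CNY at bid) = INR 1,023,138,170.00
INR 1,023,138,170.00 × 0.064068 (sell INR at bid) = BRL 65,550,416.28
BRL 65,550,416.28 × 1.3633 (sell BRL at bid) = CNY 89,364,882.51

Net profit: CNY 1,834,882.51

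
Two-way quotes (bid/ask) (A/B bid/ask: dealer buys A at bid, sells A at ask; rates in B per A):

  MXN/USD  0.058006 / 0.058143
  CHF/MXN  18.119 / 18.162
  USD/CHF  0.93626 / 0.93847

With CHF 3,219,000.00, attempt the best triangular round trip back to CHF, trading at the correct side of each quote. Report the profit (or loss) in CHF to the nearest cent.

Best loop CHF → USD → MXN → CHF:
CHF 3,219,000.00 ÷ 0.93847 (buy USD at ask) = USD 3,430,051.04
USD 3,430,051.04 ÷ 0.058143 (buy MXN at ask) = MXN 58,993,361.89
MXN 58,993,361.89 ÷ 18.162 (buy CHF at ask) = CHF 3,248,175.42

Net profit: CHF 29,175.42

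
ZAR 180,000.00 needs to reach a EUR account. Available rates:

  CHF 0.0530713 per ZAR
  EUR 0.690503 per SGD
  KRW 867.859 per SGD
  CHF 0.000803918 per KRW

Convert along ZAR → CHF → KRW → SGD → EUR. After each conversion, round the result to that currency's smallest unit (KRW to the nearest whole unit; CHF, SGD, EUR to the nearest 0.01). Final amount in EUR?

EUR 9,454.46

ZAR 180,000.00 × 0.0530713 = CHF 9,552.83
CHF 9,552.83 ÷ 0.000803918 = KRW 11,882,841
KRW 11,882,841 ÷ 867.859 = SGD 13,692.13
SGD 13,692.13 × 0.690503 = EUR 9,454.46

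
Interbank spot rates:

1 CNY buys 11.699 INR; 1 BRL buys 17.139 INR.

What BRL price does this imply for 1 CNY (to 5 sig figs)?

1 CNY × 11.699 = 11.699 INR
11.699 INR ÷ 17.139 = 0.682595 BRL

CNY/BRL = 0.68260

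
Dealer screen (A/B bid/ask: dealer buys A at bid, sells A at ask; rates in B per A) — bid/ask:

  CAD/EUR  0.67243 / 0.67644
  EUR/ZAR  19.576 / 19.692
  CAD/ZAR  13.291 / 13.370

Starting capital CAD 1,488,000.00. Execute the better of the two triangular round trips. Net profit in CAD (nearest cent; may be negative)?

Best loop CAD → ZAR → EUR → CAD:
CAD 1,488,000.00 × 13.291 (sell CAD at bid) = ZAR 19,777,008.00
ZAR 19,777,008.00 ÷ 19.692 (buy EUR at ask) = EUR 1,004,316.88
EUR 1,004,316.88 ÷ 0.67644 (buy CAD at ask) = CAD 1,484,709.48

Net result: CAD -3,290.52 (no profitable arbitrage after spreads)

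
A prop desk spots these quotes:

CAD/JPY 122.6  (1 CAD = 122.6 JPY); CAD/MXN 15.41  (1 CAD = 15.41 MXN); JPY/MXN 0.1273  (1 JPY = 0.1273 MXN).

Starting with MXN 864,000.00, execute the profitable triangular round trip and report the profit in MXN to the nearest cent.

Profitable loop is MXN → CAD → JPY → MXN:
MXN 864,000.00 ÷ 15.41 = CAD 56,067.49
CAD 56,067.49 × 122.6 = JPY 6,873,874
JPY 6,873,874 × 0.1273 = MXN 875,044.17
Profit = MXN 875,044.17 − MXN 864,000.00

Profit: MXN 11,044.17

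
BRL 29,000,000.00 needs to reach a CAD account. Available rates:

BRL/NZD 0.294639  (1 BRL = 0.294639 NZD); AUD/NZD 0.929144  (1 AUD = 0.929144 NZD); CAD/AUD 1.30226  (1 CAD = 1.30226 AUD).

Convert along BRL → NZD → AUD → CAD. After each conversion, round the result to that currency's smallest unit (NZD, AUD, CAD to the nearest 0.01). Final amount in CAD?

CAD 7,061,671.36

BRL 29,000,000.00 × 0.294639 = NZD 8,544,531.00
NZD 8,544,531.00 ÷ 0.929144 = AUD 9,196,132.14
AUD 9,196,132.14 ÷ 1.30226 = CAD 7,061,671.36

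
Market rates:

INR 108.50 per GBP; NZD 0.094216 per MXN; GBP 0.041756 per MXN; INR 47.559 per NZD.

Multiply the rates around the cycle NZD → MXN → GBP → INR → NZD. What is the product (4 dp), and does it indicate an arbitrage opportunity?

1.0111 (arbitrage exists)

Around NZD → MXN → GBP → INR → NZD: 1 ÷ 0.094216 × 0.041756 × 108.50 ÷ 47.559 = 1.011093
Product > 1; profitable direction is NZD → MXN → GBP → INR → NZD.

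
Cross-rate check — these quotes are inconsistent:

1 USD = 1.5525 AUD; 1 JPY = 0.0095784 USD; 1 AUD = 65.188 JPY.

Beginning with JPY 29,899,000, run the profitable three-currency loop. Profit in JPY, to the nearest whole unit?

Profitable loop is JPY → AUD → USD → JPY:
JPY 29,899,000 ÷ 65.188 = AUD 458,658.04
AUD 458,658.04 ÷ 1.5525 = USD 295,431.91
USD 295,431.91 ÷ 0.0095784 = JPY 30,843,555
Profit = JPY 30,843,555 − JPY 29,899,000

Profit: JPY 944,555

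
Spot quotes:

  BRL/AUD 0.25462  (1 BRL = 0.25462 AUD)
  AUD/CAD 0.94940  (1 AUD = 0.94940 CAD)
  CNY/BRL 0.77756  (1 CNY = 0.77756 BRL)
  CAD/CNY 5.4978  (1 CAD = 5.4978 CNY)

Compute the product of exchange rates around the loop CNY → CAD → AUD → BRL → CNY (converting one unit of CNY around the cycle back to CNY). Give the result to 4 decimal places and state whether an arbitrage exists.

Around CNY → CAD → AUD → BRL → CNY: 1 ÷ 5.4978 ÷ 0.94940 ÷ 0.25462 ÷ 0.77756 = 0.967688
Product < 1; profitable direction is CNY → BRL → AUD → CAD → CNY.

0.9677 (arbitrage exists)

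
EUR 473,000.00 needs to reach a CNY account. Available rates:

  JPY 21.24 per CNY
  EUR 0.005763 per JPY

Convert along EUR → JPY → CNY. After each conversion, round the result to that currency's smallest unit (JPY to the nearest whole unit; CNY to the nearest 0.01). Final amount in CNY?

EUR 473,000.00 ÷ 0.005763 = JPY 82,075,308
JPY 82,075,308 ÷ 21.24 = CNY 3,864,185.88

CNY 3,864,185.88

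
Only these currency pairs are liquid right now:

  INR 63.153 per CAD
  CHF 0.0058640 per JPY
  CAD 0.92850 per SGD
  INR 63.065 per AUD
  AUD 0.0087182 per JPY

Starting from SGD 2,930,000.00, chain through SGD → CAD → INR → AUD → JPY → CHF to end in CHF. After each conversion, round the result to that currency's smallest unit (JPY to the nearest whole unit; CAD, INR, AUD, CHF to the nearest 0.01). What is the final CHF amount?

SGD 2,930,000.00 × 0.92850 = CAD 2,720,505.00
CAD 2,720,505.00 × 63.153 = INR 171,808,052.26
INR 171,808,052.26 ÷ 63.065 = AUD 2,724,301.15
AUD 2,724,301.15 ÷ 0.0087182 = JPY 312,484,360
JPY 312,484,360 × 0.0058640 = CHF 1,832,408.29

CHF 1,832,408.29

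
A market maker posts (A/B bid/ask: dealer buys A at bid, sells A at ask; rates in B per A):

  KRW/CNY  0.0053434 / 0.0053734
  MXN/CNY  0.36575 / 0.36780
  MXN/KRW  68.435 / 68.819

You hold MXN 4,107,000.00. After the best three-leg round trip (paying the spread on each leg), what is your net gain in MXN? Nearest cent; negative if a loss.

Net result: MXN -23,722.12 (no profitable arbitrage after spreads)

Best loop MXN → KRW → CNY → MXN:
MXN 4,107,000.00 × 68.435 (sell MXN at bid) = KRW 281,062,545
KRW 281,062,545 × 0.0053434 (sell KRW at bid) = CNY 1,501,829.60
CNY 1,501,829.60 ÷ 0.36780 (buy MXN at ask) = MXN 4,083,277.88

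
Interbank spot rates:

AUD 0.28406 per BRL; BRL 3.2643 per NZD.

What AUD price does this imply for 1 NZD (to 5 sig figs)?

1 NZD × 3.2643 = 3.2643 BRL
3.2643 BRL × 0.28406 = 0.927257 AUD

NZD/AUD = 0.92726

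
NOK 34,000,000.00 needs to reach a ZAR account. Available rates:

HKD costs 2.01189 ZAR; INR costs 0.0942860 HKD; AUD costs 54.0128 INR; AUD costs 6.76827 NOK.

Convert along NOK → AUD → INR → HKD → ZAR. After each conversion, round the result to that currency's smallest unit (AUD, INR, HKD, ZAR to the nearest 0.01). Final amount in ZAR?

ZAR 51,469,432.16

NOK 34,000,000.00 ÷ 6.76827 = AUD 5,023,440.26
AUD 5,023,440.26 × 54.0128 = INR 271,330,074.08
INR 271,330,074.08 × 0.0942860 = HKD 25,582,627.36
HKD 25,582,627.36 × 2.01189 = ZAR 51,469,432.16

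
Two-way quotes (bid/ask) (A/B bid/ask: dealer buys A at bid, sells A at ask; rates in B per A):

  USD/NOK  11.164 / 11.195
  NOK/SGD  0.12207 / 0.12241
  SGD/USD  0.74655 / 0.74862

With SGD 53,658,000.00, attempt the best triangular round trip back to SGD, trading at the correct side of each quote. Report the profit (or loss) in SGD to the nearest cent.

Net profit: SGD 933,138.71

Best loop SGD → USD → NOK → SGD:
SGD 53,658,000.00 × 0.74655 (sell SGD at bid) = USD 40,058,379.90
USD 40,058,379.90 × 11.164 (sell USD at bid) = NOK 447,211,753.20
NOK 447,211,753.20 × 0.12207 (sell NOK at bid) = SGD 54,591,138.71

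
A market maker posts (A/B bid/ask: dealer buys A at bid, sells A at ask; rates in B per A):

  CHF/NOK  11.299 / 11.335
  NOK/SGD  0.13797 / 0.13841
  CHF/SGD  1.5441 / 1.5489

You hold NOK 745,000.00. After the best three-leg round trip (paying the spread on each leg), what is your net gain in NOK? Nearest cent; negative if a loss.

Best loop NOK → SGD → CHF → NOK:
NOK 745,000.00 × 0.13797 (sell NOK at bid) = SGD 102,787.65
SGD 102,787.65 ÷ 1.5489 (buy CHF at ask) = CHF 66,361.71
CHF 66,361.71 × 11.299 (sell CHF at bid) = NOK 749,820.94

Net profit: NOK 4,820.94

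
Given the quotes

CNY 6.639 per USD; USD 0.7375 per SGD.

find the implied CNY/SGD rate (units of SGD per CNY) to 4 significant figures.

CNY/SGD = 0.2042

1 CNY ÷ 6.639 = 0.150625 USD
0.150625 USD ÷ 0.7375 = 0.204237 SGD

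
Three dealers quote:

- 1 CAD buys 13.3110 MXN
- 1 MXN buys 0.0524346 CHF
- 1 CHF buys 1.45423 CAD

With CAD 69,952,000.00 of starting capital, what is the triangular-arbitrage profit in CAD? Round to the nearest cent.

Profit: CAD 1,048,577.04

Profitable loop is CAD → MXN → CHF → CAD:
CAD 69,952,000.00 × 13.3110 = MXN 931,131,072.00
MXN 931,131,072.00 × 0.0524346 = CHF 48,823,485.31
CHF 48,823,485.31 × 1.45423 = CAD 71,000,577.04
Profit = CAD 71,000,577.04 − CAD 69,952,000.00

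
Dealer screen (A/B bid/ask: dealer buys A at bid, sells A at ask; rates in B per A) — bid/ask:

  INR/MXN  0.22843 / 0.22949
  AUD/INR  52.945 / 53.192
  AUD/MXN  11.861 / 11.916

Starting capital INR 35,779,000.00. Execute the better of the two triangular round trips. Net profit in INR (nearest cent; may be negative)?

Net profit: INR 535,142.71

Best loop INR → MXN → AUD → INR:
INR 35,779,000.00 × 0.22843 (sell INR at bid) = MXN 8,172,996.97
MXN 8,172,996.97 ÷ 11.916 (buy AUD at ask) = AUD 685,884.27
AUD 685,884.27 × 52.945 (sell AUD at bid) = INR 36,314,142.71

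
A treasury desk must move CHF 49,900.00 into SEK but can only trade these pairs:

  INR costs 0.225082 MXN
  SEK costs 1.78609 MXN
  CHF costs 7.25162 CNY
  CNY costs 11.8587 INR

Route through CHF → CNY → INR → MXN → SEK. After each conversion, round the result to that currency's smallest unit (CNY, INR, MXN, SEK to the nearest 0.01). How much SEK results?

CHF 49,900.00 × 7.25162 = CNY 361,855.84
CNY 361,855.84 × 11.8587 = INR 4,291,139.85
INR 4,291,139.85 × 0.225082 = MXN 965,858.34
MXN 965,858.34 ÷ 1.78609 = SEK 540,766.89

SEK 540,766.89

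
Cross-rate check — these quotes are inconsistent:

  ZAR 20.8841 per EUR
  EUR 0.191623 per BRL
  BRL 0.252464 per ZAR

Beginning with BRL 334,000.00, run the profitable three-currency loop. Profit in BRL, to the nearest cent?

Profit: BRL 3,449.92

Profitable loop is BRL → EUR → ZAR → BRL:
BRL 334,000.00 × 0.191623 = EUR 64,002.08
EUR 64,002.08 × 20.8841 = ZAR 1,336,625.88
ZAR 1,336,625.88 × 0.252464 = BRL 337,449.92
Profit = BRL 337,449.92 − BRL 334,000.00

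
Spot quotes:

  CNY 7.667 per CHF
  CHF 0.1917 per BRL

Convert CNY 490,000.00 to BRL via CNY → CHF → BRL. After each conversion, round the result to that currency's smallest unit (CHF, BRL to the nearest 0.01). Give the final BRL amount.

BRL 333,386.85

CNY 490,000.00 ÷ 7.667 = CHF 63,910.26
CHF 63,910.26 ÷ 0.1917 = BRL 333,386.85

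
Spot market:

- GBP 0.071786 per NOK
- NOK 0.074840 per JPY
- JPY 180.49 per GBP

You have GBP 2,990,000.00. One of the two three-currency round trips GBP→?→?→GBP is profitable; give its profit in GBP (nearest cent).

Profit: GBP 93,503.96

Profitable loop is GBP → NOK → JPY → GBP:
GBP 2,990,000.00 ÷ 0.071786 = NOK 41,651,575.52
NOK 41,651,575.52 ÷ 0.074840 = JPY 556,541,629
JPY 556,541,629 ÷ 180.49 = GBP 3,083,503.96
Profit = GBP 3,083,503.96 − GBP 2,990,000.00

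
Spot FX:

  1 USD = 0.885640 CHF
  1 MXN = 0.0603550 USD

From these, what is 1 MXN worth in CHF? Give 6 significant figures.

1 MXN × 0.0603550 = 0.060355 USD
0.060355 USD × 0.885640 = 0.0534528 CHF

MXN/CHF = 0.0534528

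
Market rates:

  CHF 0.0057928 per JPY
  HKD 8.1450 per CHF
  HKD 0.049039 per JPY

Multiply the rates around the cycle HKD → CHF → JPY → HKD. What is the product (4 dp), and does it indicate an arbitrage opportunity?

Around HKD → CHF → JPY → HKD: 1 ÷ 8.1450 ÷ 0.0057928 × 0.049039 = 1.039350
Product > 1; profitable direction is HKD → CHF → JPY → HKD.

1.0394 (arbitrage exists)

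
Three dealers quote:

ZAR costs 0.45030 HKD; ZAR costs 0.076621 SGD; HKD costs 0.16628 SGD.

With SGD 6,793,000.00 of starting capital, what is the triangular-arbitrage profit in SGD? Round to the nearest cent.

Profitable loop is SGD → HKD → ZAR → SGD:
SGD 6,793,000.00 ÷ 0.16628 = HKD 40,852,778.45
HKD 40,852,778.45 ÷ 0.45030 = ZAR 90,723,469.79
ZAR 90,723,469.79 × 0.076621 = SGD 6,951,322.98
Profit = SGD 6,951,322.98 − SGD 6,793,000.00

Profit: SGD 158,322.98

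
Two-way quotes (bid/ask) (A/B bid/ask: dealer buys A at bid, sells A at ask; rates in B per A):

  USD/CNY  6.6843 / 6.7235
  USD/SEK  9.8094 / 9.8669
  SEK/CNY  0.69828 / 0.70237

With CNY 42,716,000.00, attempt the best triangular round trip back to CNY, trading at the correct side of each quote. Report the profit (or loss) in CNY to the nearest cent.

Net profit: CNY 801,828.48

Best loop CNY → USD → SEK → CNY:
CNY 42,716,000.00 ÷ 6.7235 (buy USD at ask) = USD 6,353,238.64
USD 6,353,238.64 × 9.8094 (sell USD at bid) = SEK 62,321,459.12
SEK 62,321,459.12 × 0.69828 (sell SEK at bid) = CNY 43,517,828.48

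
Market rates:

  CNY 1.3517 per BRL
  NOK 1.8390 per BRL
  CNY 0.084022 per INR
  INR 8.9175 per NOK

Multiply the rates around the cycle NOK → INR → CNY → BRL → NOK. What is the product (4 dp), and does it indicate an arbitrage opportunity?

Around NOK → INR → CNY → BRL → NOK: 1 × 8.9175 × 0.084022 ÷ 1.3517 × 1.8390 = 1.019383
Product > 1; profitable direction is NOK → INR → CNY → BRL → NOK.

1.0194 (arbitrage exists)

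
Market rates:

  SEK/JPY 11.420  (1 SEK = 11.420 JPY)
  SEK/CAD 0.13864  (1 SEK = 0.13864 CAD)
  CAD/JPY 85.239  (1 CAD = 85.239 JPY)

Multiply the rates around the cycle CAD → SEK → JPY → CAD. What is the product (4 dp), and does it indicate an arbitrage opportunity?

Around CAD → SEK → JPY → CAD: 1 ÷ 0.13864 × 11.420 ÷ 85.239 = 0.966361
Product < 1; profitable direction is CAD → JPY → SEK → CAD.

0.9664 (arbitrage exists)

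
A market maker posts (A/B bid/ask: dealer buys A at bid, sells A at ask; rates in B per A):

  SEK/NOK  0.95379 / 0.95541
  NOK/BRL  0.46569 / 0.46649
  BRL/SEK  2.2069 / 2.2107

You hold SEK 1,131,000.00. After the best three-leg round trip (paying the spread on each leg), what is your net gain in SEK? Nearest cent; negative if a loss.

Best loop SEK → BRL → NOK → SEK:
SEK 1,131,000.00 ÷ 2.2107 (buy BRL at ask) = BRL 511,602.66
BRL 511,602.66 ÷ 0.46649 (buy NOK at ask) = NOK 1,096,706.60
NOK 1,096,706.60 ÷ 0.95541 (buy SEK at ask) = SEK 1,147,891.06

Net profit: SEK 16,891.06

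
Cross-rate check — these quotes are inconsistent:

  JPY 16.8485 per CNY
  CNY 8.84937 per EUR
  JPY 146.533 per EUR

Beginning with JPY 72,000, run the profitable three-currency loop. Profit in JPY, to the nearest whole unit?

Profitable loop is JPY → EUR → CNY → JPY:
JPY 72,000 ÷ 146.533 = EUR 491.36
EUR 491.36 × 8.84937 = CNY 4,348.20
CNY 4,348.20 × 16.8485 = JPY 73,261
Profit = JPY 73,261 − JPY 72,000

Profit: JPY 1,261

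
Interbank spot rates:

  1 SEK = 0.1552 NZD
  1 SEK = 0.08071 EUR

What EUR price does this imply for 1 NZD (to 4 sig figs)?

1 NZD ÷ 0.1552 = 6.4433 SEK
6.4433 SEK × 0.08071 = 0.520039 EUR

NZD/EUR = 0.5200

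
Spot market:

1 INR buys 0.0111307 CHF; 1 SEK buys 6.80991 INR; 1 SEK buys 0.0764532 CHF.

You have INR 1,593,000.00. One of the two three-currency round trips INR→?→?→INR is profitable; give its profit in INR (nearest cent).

Profitable loop is INR → SEK → CHF → INR:
INR 1,593,000.00 ÷ 6.80991 = SEK 233,923.80
SEK 233,923.80 × 0.0764532 = CHF 17,884.22
CHF 17,884.22 ÷ 0.0111307 = INR 1,606,747.36
Profit = INR 1,606,747.36 − INR 1,593,000.00

Profit: INR 13,747.36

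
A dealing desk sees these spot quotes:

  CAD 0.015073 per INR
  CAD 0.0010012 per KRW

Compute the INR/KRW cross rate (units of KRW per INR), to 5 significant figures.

INR/KRW = 15.055

1 INR × 0.015073 = 0.015073 CAD
0.015073 CAD ÷ 0.0010012 = 15.0549 KRW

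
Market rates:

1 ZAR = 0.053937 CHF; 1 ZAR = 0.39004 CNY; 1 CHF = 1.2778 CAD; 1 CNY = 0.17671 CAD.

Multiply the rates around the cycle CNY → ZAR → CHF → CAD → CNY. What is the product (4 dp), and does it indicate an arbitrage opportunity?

1.0000 (no arbitrage)

Around CNY → ZAR → CHF → CAD → CNY: 1 ÷ 0.39004 × 0.053937 × 1.2778 ÷ 0.17671 = 0.999953
Product ≈ 1 (deviation 0.005%, within rounding noise).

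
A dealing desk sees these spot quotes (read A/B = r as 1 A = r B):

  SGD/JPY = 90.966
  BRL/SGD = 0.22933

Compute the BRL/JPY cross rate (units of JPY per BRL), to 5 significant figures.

1 BRL × 0.22933 = 0.22933 SGD
0.22933 SGD × 90.966 = 20.8612 JPY

BRL/JPY = 20.861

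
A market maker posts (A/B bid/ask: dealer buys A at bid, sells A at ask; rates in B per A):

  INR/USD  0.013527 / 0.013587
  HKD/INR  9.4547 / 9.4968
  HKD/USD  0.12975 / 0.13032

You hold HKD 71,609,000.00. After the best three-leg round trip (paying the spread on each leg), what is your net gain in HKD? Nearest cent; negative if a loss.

Best loop HKD → USD → INR → HKD:
HKD 71,609,000.00 × 0.12975 (sell HKD at bid) = USD 9,291,267.75
USD 9,291,267.75 ÷ 0.013587 (buy INR at ask) = INR 683,835,118.13
INR 683,835,118.13 ÷ 9.4968 (buy HKD at ask) = HKD 72,006,898.97

Net profit: HKD 397,898.97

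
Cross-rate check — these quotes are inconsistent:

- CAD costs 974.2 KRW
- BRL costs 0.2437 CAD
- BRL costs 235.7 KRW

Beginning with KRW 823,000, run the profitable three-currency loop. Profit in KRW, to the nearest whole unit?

Profit: KRW 5,980

Profitable loop is KRW → BRL → CAD → KRW:
KRW 823,000 ÷ 235.7 = BRL 3,491.73
BRL 3,491.73 × 0.2437 = CAD 850.93
CAD 850.93 × 974.2 = KRW 828,980
Profit = KRW 828,980 − KRW 823,000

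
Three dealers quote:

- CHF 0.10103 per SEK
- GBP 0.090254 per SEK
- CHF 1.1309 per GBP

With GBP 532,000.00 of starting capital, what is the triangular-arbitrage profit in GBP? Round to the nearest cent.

Profitable loop is GBP → CHF → SEK → GBP:
GBP 532,000.00 × 1.1309 = CHF 601,638.80
CHF 601,638.80 ÷ 0.10103 = SEK 5,955,050.97
SEK 5,955,050.97 × 0.090254 = GBP 537,467.17
Profit = GBP 537,467.17 − GBP 532,000.00

Profit: GBP 5,467.17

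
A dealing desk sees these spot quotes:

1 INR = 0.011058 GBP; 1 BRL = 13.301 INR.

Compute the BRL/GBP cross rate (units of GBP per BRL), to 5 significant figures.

BRL/GBP = 0.14708

1 BRL × 13.301 = 13.301 INR
13.301 INR × 0.011058 = 0.147082 GBP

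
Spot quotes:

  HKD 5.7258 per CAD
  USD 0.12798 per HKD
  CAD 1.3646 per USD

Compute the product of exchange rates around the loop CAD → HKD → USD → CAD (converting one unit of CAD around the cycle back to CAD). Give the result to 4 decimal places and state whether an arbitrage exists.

1.0000 (no arbitrage)

Around CAD → HKD → USD → CAD: 1 × 5.7258 × 0.12798 × 1.3646 = 0.999962
Product ≈ 1 (deviation 0.004%, within rounding noise).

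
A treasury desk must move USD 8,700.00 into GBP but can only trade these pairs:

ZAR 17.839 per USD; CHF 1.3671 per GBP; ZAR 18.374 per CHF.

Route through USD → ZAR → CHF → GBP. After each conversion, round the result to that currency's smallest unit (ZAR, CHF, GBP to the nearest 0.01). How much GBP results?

USD 8,700.00 × 17.839 = ZAR 155,199.30
ZAR 155,199.30 ÷ 18.374 = CHF 8,446.68
CHF 8,446.68 ÷ 1.3671 = GBP 6,178.54

GBP 6,178.54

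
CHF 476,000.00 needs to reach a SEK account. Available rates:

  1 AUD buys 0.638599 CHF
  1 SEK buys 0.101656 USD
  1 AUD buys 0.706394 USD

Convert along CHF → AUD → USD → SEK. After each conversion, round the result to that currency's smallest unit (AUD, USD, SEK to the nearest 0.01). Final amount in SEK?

CHF 476,000.00 ÷ 0.638599 = AUD 745,381.69
AUD 745,381.69 × 0.706394 = USD 526,533.15
USD 526,533.15 ÷ 0.101656 = SEK 5,179,558.02

SEK 5,179,558.02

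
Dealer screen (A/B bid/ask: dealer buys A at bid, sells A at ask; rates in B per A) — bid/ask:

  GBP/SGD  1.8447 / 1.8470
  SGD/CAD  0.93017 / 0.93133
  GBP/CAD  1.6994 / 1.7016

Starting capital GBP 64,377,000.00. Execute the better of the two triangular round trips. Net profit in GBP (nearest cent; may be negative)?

Net profit: GBP 540,432.32

Best loop GBP → SGD → CAD → GBP:
GBP 64,377,000.00 × 1.8447 (sell GBP at bid) = SGD 118,756,251.90
SGD 118,756,251.90 × 0.93017 (sell SGD at bid) = CAD 110,463,502.83
CAD 110,463,502.83 ÷ 1.7016 (buy GBP at ask) = GBP 64,917,432.32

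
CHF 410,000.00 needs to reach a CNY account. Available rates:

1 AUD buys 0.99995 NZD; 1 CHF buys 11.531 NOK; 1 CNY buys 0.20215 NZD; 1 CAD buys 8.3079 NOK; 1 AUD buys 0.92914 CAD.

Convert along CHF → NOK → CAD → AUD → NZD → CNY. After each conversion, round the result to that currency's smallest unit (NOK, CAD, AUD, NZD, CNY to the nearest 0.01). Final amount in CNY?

CNY 3,029,583.68

CHF 410,000.00 × 11.531 = NOK 4,727,710.00
NOK 4,727,710.00 ÷ 8.3079 = CAD 569,061.98
CAD 569,061.98 ÷ 0.92914 = AUD 612,460.96
AUD 612,460.96 × 0.99995 = NZD 612,430.34
NZD 612,430.34 ÷ 0.20215 = CNY 3,029,583.68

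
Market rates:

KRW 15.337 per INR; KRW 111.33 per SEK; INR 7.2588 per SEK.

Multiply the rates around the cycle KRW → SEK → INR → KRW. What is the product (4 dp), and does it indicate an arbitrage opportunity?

1.0000 (no arbitrage)

Around KRW → SEK → INR → KRW: 1 ÷ 111.33 × 7.2588 × 15.337 = 0.999984
Product ≈ 1 (deviation 0.002%, within rounding noise).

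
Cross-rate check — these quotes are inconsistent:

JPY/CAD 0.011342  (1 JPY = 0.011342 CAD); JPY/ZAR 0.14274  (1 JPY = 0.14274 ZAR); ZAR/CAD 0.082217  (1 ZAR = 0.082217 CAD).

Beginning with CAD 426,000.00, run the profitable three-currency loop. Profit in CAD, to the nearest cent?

Profit: CAD 14,785.47

Profitable loop is CAD → JPY → ZAR → CAD:
CAD 426,000.00 ÷ 0.011342 = JPY 37,559,513
JPY 37,559,513 × 0.14274 = ZAR 5,361,244.93
ZAR 5,361,244.93 × 0.082217 = CAD 440,785.47
Profit = CAD 440,785.47 − CAD 426,000.00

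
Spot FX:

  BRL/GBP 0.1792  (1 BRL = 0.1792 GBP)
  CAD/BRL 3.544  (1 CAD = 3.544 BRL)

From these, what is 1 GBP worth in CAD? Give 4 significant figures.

1 GBP ÷ 0.1792 = 5.58036 BRL
5.58036 BRL ÷ 3.544 = 1.57459 CAD

GBP/CAD = 1.575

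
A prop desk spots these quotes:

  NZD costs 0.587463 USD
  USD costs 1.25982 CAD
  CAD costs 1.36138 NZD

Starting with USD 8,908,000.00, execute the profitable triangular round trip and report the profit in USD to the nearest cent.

Profit: USD 67,292.11

Profitable loop is USD → CAD → NZD → USD:
USD 8,908,000.00 × 1.25982 = CAD 11,222,476.56
CAD 11,222,476.56 × 1.36138 = NZD 15,278,055.14
NZD 15,278,055.14 × 0.587463 = USD 8,975,292.11
Profit = USD 8,975,292.11 − USD 8,908,000.00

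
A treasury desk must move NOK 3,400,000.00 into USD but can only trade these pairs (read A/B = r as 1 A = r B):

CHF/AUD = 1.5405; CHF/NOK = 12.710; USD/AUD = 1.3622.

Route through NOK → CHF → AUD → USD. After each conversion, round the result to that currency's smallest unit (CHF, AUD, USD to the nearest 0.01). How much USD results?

NOK 3,400,000.00 ÷ 12.710 = CHF 267,505.90
CHF 267,505.90 × 1.5405 = AUD 412,092.84
AUD 412,092.84 ÷ 1.3622 = USD 302,520.07

USD 302,520.07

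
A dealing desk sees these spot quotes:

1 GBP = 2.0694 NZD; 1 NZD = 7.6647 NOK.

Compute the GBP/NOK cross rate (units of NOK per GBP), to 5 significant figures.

GBP/NOK = 15.861

1 GBP × 2.0694 = 2.0694 NZD
2.0694 NZD × 7.6647 = 15.8613 NOK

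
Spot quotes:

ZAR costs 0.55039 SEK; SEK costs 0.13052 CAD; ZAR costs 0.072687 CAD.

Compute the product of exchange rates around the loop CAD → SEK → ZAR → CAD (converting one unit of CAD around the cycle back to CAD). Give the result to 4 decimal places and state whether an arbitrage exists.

Around CAD → SEK → ZAR → CAD: 1 ÷ 0.13052 ÷ 0.55039 × 0.072687 = 1.011834
Product > 1; profitable direction is CAD → SEK → ZAR → CAD.

1.0118 (arbitrage exists)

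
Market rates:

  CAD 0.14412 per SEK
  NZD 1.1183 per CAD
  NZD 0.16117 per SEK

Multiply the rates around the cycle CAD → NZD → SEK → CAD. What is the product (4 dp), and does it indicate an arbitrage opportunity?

1.0000 (no arbitrage)

Around CAD → NZD → SEK → CAD: 1 × 1.1183 ÷ 0.16117 × 0.14412 = 0.999996
Product ≈ 1 (deviation 0.000%, within rounding noise).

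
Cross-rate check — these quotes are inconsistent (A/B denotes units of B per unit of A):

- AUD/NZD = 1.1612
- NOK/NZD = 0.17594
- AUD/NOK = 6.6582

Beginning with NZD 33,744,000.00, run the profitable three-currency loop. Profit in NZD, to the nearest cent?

Profitable loop is NZD → AUD → NOK → NZD:
NZD 33,744,000.00 ÷ 1.1612 = AUD 29,059,593.52
AUD 29,059,593.52 × 6.6582 = NOK 193,484,585.60
NOK 193,484,585.60 × 0.17594 = NZD 34,041,677.99
Profit = NZD 34,041,677.99 − NZD 33,744,000.00

Profit: NZD 297,677.99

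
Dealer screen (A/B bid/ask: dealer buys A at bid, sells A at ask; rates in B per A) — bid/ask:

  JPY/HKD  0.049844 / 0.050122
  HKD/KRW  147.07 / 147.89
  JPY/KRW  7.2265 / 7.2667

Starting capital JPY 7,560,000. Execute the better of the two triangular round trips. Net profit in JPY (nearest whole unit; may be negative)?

Best loop JPY → HKD → KRW → JPY:
JPY 7,560,000 × 0.049844 (sell JPY at bid) = HKD 376,820.64
HKD 376,820.64 × 147.07 (sell HKD at bid) = KRW 55,419,012
KRW 55,419,012 ÷ 7.2667 (buy JPY at ask) = JPY 7,626,434

Net profit: JPY 66,434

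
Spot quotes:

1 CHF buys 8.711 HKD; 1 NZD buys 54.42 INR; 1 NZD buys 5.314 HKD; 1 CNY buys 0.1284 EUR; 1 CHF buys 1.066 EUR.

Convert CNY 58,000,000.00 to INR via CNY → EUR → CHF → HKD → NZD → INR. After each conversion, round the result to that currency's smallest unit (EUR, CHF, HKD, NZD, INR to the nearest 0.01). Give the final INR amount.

CNY 58,000,000.00 × 0.1284 = EUR 7,447,200.00
EUR 7,447,200.00 ÷ 1.066 = CHF 6,986,116.32
CHF 6,986,116.32 × 8.711 = HKD 60,856,059.26
HKD 60,856,059.26 ÷ 5.314 = NZD 11,452,024.70
NZD 11,452,024.70 × 54.42 = INR 623,219,184.17

INR 623,219,184.17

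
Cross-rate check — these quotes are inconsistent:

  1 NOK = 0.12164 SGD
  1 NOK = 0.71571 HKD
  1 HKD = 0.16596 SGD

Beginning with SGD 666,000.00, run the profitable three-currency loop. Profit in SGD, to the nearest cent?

Profit: SGD 16,040.45

Profitable loop is SGD → HKD → NOK → SGD:
SGD 666,000.00 ÷ 0.16596 = HKD 4,013,015.18
HKD 4,013,015.18 ÷ 0.71571 = NOK 5,607,040.82
NOK 5,607,040.82 × 0.12164 = SGD 682,040.45
Profit = SGD 682,040.45 − SGD 666,000.00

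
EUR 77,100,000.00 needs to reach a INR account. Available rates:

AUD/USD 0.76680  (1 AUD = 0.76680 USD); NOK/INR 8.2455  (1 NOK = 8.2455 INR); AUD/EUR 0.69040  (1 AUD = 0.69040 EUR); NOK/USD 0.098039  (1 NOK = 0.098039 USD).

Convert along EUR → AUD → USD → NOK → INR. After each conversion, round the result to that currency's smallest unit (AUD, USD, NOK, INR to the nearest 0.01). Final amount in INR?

INR 7,202,011,703.36

EUR 77,100,000.00 ÷ 0.69040 = AUD 111,674,391.66
AUD 111,674,391.66 × 0.76680 = USD 85,631,923.52
USD 85,631,923.52 ÷ 0.098039 = NOK 873,447,541.49
NOK 873,447,541.49 × 8.2455 = INR 7,202,011,703.36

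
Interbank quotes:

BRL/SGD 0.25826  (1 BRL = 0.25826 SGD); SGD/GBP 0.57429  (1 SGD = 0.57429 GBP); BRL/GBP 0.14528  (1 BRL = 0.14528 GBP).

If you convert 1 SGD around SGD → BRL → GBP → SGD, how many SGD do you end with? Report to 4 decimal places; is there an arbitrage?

Around SGD → BRL → GBP → SGD: 1 ÷ 0.25826 × 0.14528 ÷ 0.57429 = 0.979529
Product < 1; profitable direction is SGD → GBP → BRL → SGD.

0.9795 (arbitrage exists)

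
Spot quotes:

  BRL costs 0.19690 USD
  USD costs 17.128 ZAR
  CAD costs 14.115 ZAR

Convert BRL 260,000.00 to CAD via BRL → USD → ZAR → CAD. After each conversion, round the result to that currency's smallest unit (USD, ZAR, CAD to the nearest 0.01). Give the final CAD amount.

CAD 62,121.91

BRL 260,000.00 × 0.19690 = USD 51,194.00
USD 51,194.00 × 17.128 = ZAR 876,850.83
ZAR 876,850.83 ÷ 14.115 = CAD 62,121.91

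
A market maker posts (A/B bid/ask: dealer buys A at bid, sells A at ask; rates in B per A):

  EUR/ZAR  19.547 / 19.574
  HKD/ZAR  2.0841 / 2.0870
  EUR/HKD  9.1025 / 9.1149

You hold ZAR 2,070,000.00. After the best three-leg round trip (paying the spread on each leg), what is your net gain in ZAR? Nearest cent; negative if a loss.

Net profit: ZAR 57,042.17

Best loop ZAR → HKD → EUR → ZAR:
ZAR 2,070,000.00 ÷ 2.0870 (buy HKD at ask) = HKD 991,854.34
HKD 991,854.34 ÷ 9.1149 (buy EUR at ask) = EUR 108,816.81
EUR 108,816.81 × 19.547 (sell EUR at bid) = ZAR 2,127,042.17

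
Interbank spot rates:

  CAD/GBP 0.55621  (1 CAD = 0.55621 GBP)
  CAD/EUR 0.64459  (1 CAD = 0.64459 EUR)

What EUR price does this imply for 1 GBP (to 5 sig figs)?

1 GBP ÷ 0.55621 = 1.79788 CAD
1.79788 CAD × 0.64459 = 1.1589 EUR

GBP/EUR = 1.1589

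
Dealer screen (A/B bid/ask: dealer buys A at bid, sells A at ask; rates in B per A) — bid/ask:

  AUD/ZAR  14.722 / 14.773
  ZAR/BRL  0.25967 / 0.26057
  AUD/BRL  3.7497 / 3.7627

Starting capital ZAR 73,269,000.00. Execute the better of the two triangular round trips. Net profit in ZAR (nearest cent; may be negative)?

Net profit: ZAR 1,171,496.67

Best loop ZAR → BRL → AUD → ZAR:
ZAR 73,269,000.00 × 0.25967 (sell ZAR at bid) = BRL 19,025,761.23
BRL 19,025,761.23 ÷ 3.7627 (buy AUD at ask) = AUD 5,056,411.95
AUD 5,056,411.95 × 14.722 (sell AUD at bid) = ZAR 74,440,496.67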